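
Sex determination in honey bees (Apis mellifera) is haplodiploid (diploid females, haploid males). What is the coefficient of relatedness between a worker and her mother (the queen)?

One meiotic link between diploid queen and diploid daughter: r = 1/2.

0.5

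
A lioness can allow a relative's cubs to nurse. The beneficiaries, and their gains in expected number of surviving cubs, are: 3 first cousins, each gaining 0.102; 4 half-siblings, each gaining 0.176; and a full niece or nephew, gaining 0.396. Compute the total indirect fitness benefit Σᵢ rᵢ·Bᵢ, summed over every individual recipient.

r to a first cousin = 1/8 (first cousins share one grandparent pair — two paths of length 4: r = 2·(1/2)^4 = 1/8).
r to a half-sibling = 1/4 (half-sibs share one parent — one path of length 2: r = (1/2)^2 = 1/4).
r to a full niece or nephew = 1/4 (full aunt/uncle↔niece/nephew: two paths of length 3 through the shared grandparent pair: r = 2·(1/2)^3 = 1/4).
Summing one r·B term per recipient: 3·0.125·0.102 + 4·0.25·0.176 + 1·0.25·0.396 = 0.31325.

0.31325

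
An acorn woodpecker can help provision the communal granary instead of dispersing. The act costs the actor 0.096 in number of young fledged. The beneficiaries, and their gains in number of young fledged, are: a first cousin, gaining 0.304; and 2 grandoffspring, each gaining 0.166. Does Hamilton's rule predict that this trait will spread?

Yes

Hamilton's rule: the trait is favored when the sum of r·B over every recipient exceeds the actor's cost C.
r to a first cousin = 0.125 (first cousins share one grandparent pair — two paths of length 4: r = 2·(1/2)^4 = 1/8).
r to a grandoffspring = 1/4 (two parent–offspring links: r = (1/2)^2 = 1/4).
Summing one r·B term per recipient: 1·0.125·0.304 + 2·0.25·0.166 = 0.121.
0.121 > 0.096: the indirect benefit exceeds the cost.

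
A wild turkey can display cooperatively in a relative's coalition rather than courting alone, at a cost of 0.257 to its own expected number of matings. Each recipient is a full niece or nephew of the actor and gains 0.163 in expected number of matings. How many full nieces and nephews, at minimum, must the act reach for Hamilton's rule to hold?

7

r to a full niece or nephew = 1/4 (full aunt/uncle↔niece/nephew: two paths of length 3 through the shared grandparent pair: r = 2·(1/2)^3 = 1/4).
Hamilton's rule: n·r·B > C  ⇒  n > C/(r·B) = 0.257/(0.25·0.163) = 6.307.
The smallest integer exceeding 6.307 is 7.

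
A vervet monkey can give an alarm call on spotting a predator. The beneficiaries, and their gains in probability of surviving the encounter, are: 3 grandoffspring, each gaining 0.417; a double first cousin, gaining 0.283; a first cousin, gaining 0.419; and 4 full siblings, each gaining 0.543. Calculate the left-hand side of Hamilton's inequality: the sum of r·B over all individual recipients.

1.521875

r to a grandoffspring = 1/4 (two parent–offspring links: r = (1/2)^2 = 1/4).
r to a double first cousin = 0.25 (double first cousins share both grandparent pairs — four paths of length 4: r = 4·(1/2)^4 = 1/4).
r to a first cousin = 0.125 (first cousins share one grandparent pair — two paths of length 4: r = 2·(1/2)^4 = 1/8).
r to a full sibling = 1/2 (full sibs share both parents — two paths of length 2: r = 2·(1/2)^2 = 1/2).
Summing one r·B term per recipient: 3·0.25·0.417 + 1·0.25·0.283 + 1·0.125·0.419 + 4·0.5·0.543 = 1.521875.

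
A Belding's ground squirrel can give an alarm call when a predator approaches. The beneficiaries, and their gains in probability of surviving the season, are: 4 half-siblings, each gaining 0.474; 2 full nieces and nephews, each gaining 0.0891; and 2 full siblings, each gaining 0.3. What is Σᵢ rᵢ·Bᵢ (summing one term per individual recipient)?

0.81855

r to a half-sibling = 1/4 (half-sibs share one parent — one path of length 2: r = (1/2)^2 = 1/4).
r to a full niece or nephew = 1/4 (full aunt/uncle↔niece/nephew: two paths of length 3 through the shared grandparent pair: r = 2·(1/2)^3 = 1/4).
r to a full sibling = 1/2 (full sibs share both parents — two paths of length 2: r = 2·(1/2)^2 = 1/2).
Summing one r·B term per recipient: 4·0.25·0.474 + 2·0.25·0.0891 + 2·0.5·0.3 = 0.81855.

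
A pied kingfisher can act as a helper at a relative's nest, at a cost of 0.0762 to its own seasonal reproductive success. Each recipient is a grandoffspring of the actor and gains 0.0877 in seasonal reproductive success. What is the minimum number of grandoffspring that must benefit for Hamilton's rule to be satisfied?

r to a grandoffspring = 0.25 (two parent–offspring links: r = (1/2)^2 = 1/4).
Hamilton's rule: n·r·B > C  ⇒  n > C/(r·B) = 0.0762/(0.25·0.0877) = 3.475.
The smallest integer exceeding 3.475 is 4.

4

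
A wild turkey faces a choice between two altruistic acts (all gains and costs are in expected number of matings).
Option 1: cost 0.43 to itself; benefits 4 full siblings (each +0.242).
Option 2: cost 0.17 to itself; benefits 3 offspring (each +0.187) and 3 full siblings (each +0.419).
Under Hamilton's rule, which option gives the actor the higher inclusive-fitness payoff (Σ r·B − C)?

Option 2

Option 1: r to a full sibling = 0.5.
Option 1: Σ r·B − C = (4·0.5·0.242) − 0.43 = 0.054.
Option 2: r to an offspring = 0.5.
Option 2: r to a full sibling = 0.5.
Option 2: Σ r·B − C = (3·0.5·0.187 + 3·0.5·0.419) − 0.17 = 0.739.
Option 2 has the higher net inclusive-fitness payoff.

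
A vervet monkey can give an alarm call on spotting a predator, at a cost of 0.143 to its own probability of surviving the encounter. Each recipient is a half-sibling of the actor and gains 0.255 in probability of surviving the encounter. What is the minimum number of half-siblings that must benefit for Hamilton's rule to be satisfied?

r to a half-sibling = 0.25 (half-sibs share one parent — one path of length 2: r = (1/2)^2 = 1/4).
Hamilton's rule: n·r·B > C  ⇒  n > C/(r·B) = 0.143/(0.25·0.255) = 2.243.
The smallest integer exceeding 2.243 is 3.

3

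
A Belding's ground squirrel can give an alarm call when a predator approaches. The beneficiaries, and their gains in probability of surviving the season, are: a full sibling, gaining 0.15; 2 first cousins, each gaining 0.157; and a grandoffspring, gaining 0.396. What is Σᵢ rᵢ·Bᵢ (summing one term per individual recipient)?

0.21325

r to a full sibling = 0.5 (full sibs share both parents — two paths of length 2: r = 2·(1/2)^2 = 1/2).
r to a first cousin = 0.125 (first cousins share one grandparent pair — two paths of length 4: r = 2·(1/2)^4 = 1/8).
r to a grandoffspring = 0.25 (two parent–offspring links: r = (1/2)^2 = 1/4).
Summing one r·B term per recipient: 1·0.5·0.15 + 2·0.125·0.157 + 1·0.25·0.396 = 0.21325.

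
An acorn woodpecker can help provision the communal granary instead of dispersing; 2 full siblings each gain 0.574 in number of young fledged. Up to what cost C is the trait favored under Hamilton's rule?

0.574

r to a full sibling = 0.5 (full sibs share both parents — two paths of length 2: r = 2·(1/2)^2 = 1/2).
Hamilton's rule: n·r·B > C, so the trait is favored while C < n·r·B = 2·0.5·0.574 = 0.574.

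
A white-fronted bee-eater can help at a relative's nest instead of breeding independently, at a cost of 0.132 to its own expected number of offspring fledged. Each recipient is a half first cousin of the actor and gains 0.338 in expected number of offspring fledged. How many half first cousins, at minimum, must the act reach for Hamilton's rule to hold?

7

r to a half first cousin = 1/16 (half first cousins share one grandparent — one path of length 4: r = (1/2)^4 = 1/16).
Hamilton's rule: n·r·B > C  ⇒  n > C/(r·B) = 0.132/(0.0625·0.338) = 6.249.
The smallest integer exceeding 6.249 is 7.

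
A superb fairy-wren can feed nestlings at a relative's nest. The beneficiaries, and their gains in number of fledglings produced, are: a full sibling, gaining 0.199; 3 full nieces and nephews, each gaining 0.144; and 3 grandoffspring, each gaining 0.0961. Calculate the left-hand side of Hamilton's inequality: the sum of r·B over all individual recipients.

r to a full sibling = 0.5 (full sibs share both parents — two paths of length 2: r = 2·(1/2)^2 = 1/2).
r to a full niece or nephew = 1/4 (full aunt/uncle↔niece/nephew: two paths of length 3 through the shared grandparent pair: r = 2·(1/2)^3 = 1/4).
r to a grandoffspring = 0.25 (two parent–offspring links: r = (1/2)^2 = 1/4).
Summing one r·B term per recipient: 1·0.5·0.199 + 3·0.25·0.144 + 3·0.25·0.0961 = 0.279575.

0.279575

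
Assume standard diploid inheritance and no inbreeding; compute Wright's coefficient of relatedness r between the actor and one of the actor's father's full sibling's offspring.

0.125

Each parent–offspring link contributes a factor of 1/2, and independent paths through distinct common ancestors add.
First cousins share one grandparent pair — two paths of length 4: r = 2·(1/2)^4 = 1/8.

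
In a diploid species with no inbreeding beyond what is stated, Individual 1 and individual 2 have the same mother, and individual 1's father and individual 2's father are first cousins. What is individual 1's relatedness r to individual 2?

0.28125

Wright's path rule: contributions from independent ancestry routes add.
Individual 1 and individual 2 are related in two ways: half-sibs through their shared mother (r = 1/4) and second cousins through their fathers (r = 1/32).
r = 1/4 + 1/32 = 0.28125.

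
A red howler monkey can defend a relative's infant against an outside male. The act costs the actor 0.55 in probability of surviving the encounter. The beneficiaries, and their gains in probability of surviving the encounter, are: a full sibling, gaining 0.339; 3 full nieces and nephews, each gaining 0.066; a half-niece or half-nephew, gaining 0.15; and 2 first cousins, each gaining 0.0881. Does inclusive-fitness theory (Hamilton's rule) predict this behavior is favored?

Hamilton's rule: the trait is favored when the sum of r·B over every recipient exceeds the actor's cost C.
r to a full sibling = 0.5 (full sibs share both parents — two paths of length 2: r = 2·(1/2)^2 = 1/2).
r to a full niece or nephew = 0.25 (full aunt/uncle↔niece/nephew: two paths of length 3 through the shared grandparent pair: r = 2·(1/2)^3 = 1/4).
r to a half-niece or half-nephew = 0.125 (half-aunt/uncle↔niece/nephew: one path of length 3: r = (1/2)^3 = 1/8).
r to a first cousin = 0.125 (first cousins share one grandparent pair — two paths of length 4: r = 2·(1/2)^4 = 1/8).
Summing one r·B term per recipient: 1·0.5·0.339 + 3·0.25·0.066 + 1·0.125·0.15 + 2·0.125·0.0881 = 0.259775.
0.259775 < 0.55: the indirect benefit is less than the cost.

No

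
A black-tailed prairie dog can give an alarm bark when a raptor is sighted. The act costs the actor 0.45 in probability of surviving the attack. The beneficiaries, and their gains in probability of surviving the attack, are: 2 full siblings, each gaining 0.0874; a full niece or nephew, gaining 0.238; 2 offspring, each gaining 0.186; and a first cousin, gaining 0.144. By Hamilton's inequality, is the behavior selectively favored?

Hamilton's rule: the trait is favored when the sum of r·B over every recipient exceeds the actor's cost C.
r to a full sibling = 0.5 (full sibs share both parents — two paths of length 2: r = 2·(1/2)^2 = 1/2).
r to a full niece or nephew = 0.25 (full aunt/uncle↔niece/nephew: two paths of length 3 through the shared grandparent pair: r = 2·(1/2)^3 = 1/4).
r to an offspring = 1/2 (one parent–offspring link: r = (1/2)^1 = 1/2).
r to a first cousin = 1/8 (first cousins share one grandparent pair — two paths of length 4: r = 2·(1/2)^4 = 1/8).
Summing one r·B term per recipient: 2·0.5·0.0874 + 1·0.25·0.238 + 2·0.5·0.186 + 1·0.125·0.144 = 0.3509.
0.3509 < 0.45: the indirect benefit is less than the cost.

No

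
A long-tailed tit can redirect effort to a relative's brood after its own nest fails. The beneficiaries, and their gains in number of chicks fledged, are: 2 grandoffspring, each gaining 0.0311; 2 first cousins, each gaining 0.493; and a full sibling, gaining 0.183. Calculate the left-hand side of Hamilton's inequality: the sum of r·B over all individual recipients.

0.2303

r to a grandoffspring = 1/4 (two parent–offspring links: r = (1/2)^2 = 1/4).
r to a first cousin = 0.125 (first cousins share one grandparent pair — two paths of length 4: r = 2·(1/2)^4 = 1/8).
r to a full sibling = 1/2 (full sibs share both parents — two paths of length 2: r = 2·(1/2)^2 = 1/2).
Summing one r·B term per recipient: 2·0.25·0.0311 + 2·0.125·0.493 + 1·0.5·0.183 = 0.2303.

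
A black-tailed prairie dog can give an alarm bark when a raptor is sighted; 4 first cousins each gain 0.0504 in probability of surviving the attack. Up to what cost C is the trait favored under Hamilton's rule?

r to a first cousin = 1/8 (first cousins share one grandparent pair — two paths of length 4: r = 2·(1/2)^4 = 1/8).
Hamilton's rule: n·r·B > C, so the trait is favored while C < n·r·B = 4·0.125·0.0504 = 0.0252.

0.0252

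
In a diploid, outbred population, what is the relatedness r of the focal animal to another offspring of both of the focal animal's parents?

0.5

Each parent–offspring link contributes a factor of 1/2, and independent paths through distinct common ancestors add.
Full sibs share both parents — two paths of length 2: r = 2·(1/2)^2 = 1/2.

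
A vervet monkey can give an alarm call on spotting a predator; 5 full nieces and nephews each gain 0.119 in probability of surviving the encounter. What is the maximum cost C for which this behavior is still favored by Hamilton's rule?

0.14875

r to a full niece or nephew = 0.25 (full aunt/uncle↔niece/nephew: two paths of length 3 through the shared grandparent pair: r = 2·(1/2)^3 = 1/4).
Hamilton's rule: n·r·B > C, so the trait is favored while C < n·r·B = 5·0.25·0.119 = 0.14875.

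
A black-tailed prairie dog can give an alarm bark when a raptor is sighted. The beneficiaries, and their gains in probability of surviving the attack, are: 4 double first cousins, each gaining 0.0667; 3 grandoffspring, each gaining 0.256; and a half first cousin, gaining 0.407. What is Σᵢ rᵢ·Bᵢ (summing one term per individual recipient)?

0.2841375

r to a double first cousin = 0.25 (double first cousins share both grandparent pairs — four paths of length 4: r = 4·(1/2)^4 = 1/4).
r to a grandoffspring = 1/4 (two parent–offspring links: r = (1/2)^2 = 1/4).
r to a half first cousin = 1/16 (half first cousins share one grandparent — one path of length 4: r = (1/2)^4 = 1/16).
Summing one r·B term per recipient: 4·0.25·0.0667 + 3·0.25·0.256 + 1·0.0625·0.407 = 0.2841375.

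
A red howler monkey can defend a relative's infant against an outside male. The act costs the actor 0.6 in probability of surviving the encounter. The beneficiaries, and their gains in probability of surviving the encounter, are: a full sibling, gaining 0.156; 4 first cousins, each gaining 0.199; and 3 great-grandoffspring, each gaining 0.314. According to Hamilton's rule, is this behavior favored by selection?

No

Hamilton's rule: the trait is favored when the sum of r·B over every recipient exceeds the actor's cost C.
r to a full sibling = 1/2 (full sibs share both parents — two paths of length 2: r = 2·(1/2)^2 = 1/2).
r to a first cousin = 0.125 (first cousins share one grandparent pair — two paths of length 4: r = 2·(1/2)^4 = 1/8).
r to a great-grandoffspring = 0.125 (three parent–offspring links: r = (1/2)^3 = 1/8).
Summing one r·B term per recipient: 1·0.5·0.156 + 4·0.125·0.199 + 3·0.125·0.314 = 0.29525.
0.29525 < 0.6: the indirect benefit is less than the cost.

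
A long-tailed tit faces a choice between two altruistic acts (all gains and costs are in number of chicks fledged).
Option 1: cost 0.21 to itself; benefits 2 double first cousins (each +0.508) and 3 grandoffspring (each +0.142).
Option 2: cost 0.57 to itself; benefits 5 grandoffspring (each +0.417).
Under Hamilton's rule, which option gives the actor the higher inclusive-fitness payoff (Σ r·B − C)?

Option 1

Option 1: r to a double first cousin = 0.25.
Option 1: r to a grandoffspring = 0.25.
Option 1: Σ r·B − C = (2·0.25·0.508 + 3·0.25·0.142) − 0.21 = 0.1505.
Option 2: r to a grandoffspring = 0.25.
Option 2: Σ r·B − C = (5·0.25·0.417) − 0.57 = -0.04875.
Option 1 has the higher net inclusive-fitness payoff.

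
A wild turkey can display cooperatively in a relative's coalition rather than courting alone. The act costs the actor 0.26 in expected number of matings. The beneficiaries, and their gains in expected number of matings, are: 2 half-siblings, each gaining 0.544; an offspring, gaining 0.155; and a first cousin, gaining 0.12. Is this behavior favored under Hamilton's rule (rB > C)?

Hamilton's rule: the trait is favored when the sum of r·B over every recipient exceeds the actor's cost C.
r to a half-sibling = 0.25 (half-sibs share one parent — one path of length 2: r = (1/2)^2 = 1/4).
r to an offspring = 1/2 (one parent–offspring link: r = (1/2)^1 = 1/2).
r to a first cousin = 1/8 (first cousins share one grandparent pair — two paths of length 4: r = 2·(1/2)^4 = 1/8).
Summing one r·B term per recipient: 2·0.25·0.544 + 1·0.5·0.155 + 1·0.125·0.12 = 0.3645.
0.3645 > 0.26: the indirect benefit exceeds the cost.

Yes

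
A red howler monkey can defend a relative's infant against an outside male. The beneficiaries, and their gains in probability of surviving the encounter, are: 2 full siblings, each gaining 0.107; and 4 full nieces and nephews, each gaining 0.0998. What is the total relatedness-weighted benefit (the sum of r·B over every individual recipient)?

r to a full sibling = 0.5 (full sibs share both parents — two paths of length 2: r = 2·(1/2)^2 = 1/2).
r to a full niece or nephew = 0.25 (full aunt/uncle↔niece/nephew: two paths of length 3 through the shared grandparent pair: r = 2·(1/2)^3 = 1/4).
Summing one r·B term per recipient: 2·0.5·0.107 + 4·0.25·0.0998 = 0.2068.

0.2068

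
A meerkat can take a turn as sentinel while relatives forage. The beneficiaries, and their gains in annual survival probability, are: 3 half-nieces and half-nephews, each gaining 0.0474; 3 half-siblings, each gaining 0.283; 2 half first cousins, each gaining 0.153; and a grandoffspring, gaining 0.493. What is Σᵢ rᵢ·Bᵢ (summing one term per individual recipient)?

r to a half-niece or half-nephew = 1/8 (half-aunt/uncle↔niece/nephew: one path of length 3: r = (1/2)^3 = 1/8).
r to a half-sibling = 0.25 (half-sibs share one parent — one path of length 2: r = (1/2)^2 = 1/4).
r to a half first cousin = 0.0625 (half first cousins share one grandparent — one path of length 4: r = (1/2)^4 = 1/16).
r to a grandoffspring = 1/4 (two parent–offspring links: r = (1/2)^2 = 1/4).
Summing one r·B term per recipient: 3·0.125·0.0474 + 3·0.25·0.283 + 2·0.0625·0.153 + 1·0.25·0.493 = 0.3724.

0.3724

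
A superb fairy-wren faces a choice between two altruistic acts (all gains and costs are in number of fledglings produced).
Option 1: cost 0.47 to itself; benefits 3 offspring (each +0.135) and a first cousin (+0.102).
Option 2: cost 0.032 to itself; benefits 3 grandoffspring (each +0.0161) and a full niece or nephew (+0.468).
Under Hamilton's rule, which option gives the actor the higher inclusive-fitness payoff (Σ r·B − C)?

Option 1: r to an offspring = 0.5.
Option 1: r to a first cousin = 0.125.
Option 1: Σ r·B − C = (3·0.5·0.135 + 1·0.125·0.102) − 0.47 = -0.25475.
Option 2: r to a grandoffspring = 0.25.
Option 2: r to a full niece or nephew = 0.25.
Option 2: Σ r·B − C = (3·0.25·0.0161 + 1·0.25·0.468) − 0.032 = 0.097075.
Option 2 has the higher net inclusive-fitness payoff.

Option 2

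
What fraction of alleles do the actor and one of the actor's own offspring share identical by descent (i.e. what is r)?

0.5

Each parent–offspring link contributes a factor of 1/2, and independent paths through distinct common ancestors add.
One parent–offspring link: r = (1/2)^1 = 1/2.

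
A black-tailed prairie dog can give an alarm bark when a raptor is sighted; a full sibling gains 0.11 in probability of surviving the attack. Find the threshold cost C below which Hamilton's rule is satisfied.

0.055

r to a full sibling = 0.5 (full sibs share both parents — two paths of length 2: r = 2·(1/2)^2 = 1/2).
Hamilton's rule: n·r·B > C, so the trait is favored while C < n·r·B = 1·0.5·0.11 = 0.055.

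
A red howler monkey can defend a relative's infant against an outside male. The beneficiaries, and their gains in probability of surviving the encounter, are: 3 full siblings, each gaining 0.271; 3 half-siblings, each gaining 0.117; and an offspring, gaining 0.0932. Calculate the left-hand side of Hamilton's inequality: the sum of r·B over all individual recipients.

0.54085

r to a full sibling = 1/2 (full sibs share both parents — two paths of length 2: r = 2·(1/2)^2 = 1/2).
r to a half-sibling = 1/4 (half-sibs share one parent — one path of length 2: r = (1/2)^2 = 1/4).
r to an offspring = 1/2 (one parent–offspring link: r = (1/2)^1 = 1/2).
Summing one r·B term per recipient: 3·0.5·0.271 + 3·0.25·0.117 + 1·0.5·0.0932 = 0.54085.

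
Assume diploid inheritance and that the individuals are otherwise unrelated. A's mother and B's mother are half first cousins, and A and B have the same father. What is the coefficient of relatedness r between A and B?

0.265625

Relatedness sums over independent paths through distinct common ancestors.
A and B are related in two ways: half second cousins through their mothers (r = 1/64) and half-sibs through their shared father (r = 1/4).
r = 1/64 + 1/4 = 17/64 = 0.265625.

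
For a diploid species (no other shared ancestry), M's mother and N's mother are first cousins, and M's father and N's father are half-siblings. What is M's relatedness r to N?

0.09375

Wright's path rule: contributions from independent ancestry routes add.
M and N are related in two ways: second cousins through their mothers (r = 1/32) and half first cousins through their fathers (r = 1/16).
r = 1/32 + 1/16 = 3/32 = 0.09375.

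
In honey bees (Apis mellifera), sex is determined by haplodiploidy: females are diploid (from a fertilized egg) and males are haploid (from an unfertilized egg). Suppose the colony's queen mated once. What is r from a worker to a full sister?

0.75

Haplodiploid full sisters inherit their father's entire haploid genome identically (contributing 1/2) and on average half of their mother's contribution (1/2 · 1/2 = 1/4); r = 1/2 + 1/4 = 3/4.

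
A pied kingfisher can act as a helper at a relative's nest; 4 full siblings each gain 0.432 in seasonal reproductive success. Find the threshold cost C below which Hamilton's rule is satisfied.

0.864

r to a full sibling = 1/2 (full sibs share both parents — two paths of length 2: r = 2·(1/2)^2 = 1/2).
Hamilton's rule: n·r·B > C, so the trait is favored while C < n·r·B = 4·0.5·0.432 = 0.864.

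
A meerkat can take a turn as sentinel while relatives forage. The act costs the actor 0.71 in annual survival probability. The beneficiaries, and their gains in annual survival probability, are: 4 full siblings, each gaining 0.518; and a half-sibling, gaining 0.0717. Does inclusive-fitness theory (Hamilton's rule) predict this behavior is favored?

Hamilton's rule: the trait is favored when the sum of r·B over every recipient exceeds the actor's cost C.
r to a full sibling = 1/2 (full sibs share both parents — two paths of length 2: r = 2·(1/2)^2 = 1/2).
r to a half-sibling = 0.25 (half-sibs share one parent — one path of length 2: r = (1/2)^2 = 1/4).
Summing one r·B term per recipient: 4·0.5·0.518 + 1·0.25·0.0717 = 1.053925.
1.053925 > 0.71: the indirect benefit exceeds the cost.

Yes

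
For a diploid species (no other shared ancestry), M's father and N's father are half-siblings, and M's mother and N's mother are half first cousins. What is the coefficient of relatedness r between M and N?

0.078125

Relatedness sums over independent paths through distinct common ancestors.
M and N are related in two ways: half first cousins through their fathers (r = 1/16) and half second cousins through their mothers (r = 1/64).
r = 1/16 + 1/64 = 5/64 = 0.078125.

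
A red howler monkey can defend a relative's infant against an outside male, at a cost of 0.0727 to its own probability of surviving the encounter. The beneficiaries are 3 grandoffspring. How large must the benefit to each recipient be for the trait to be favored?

r to a grandoffspring = 0.25 (two parent–offspring links: r = (1/2)^2 = 1/4).
Hamilton's rule with n recipients of equal r: n·r·B > C, so B > C/(n·r) = 0.0727/(3·0.25) = 0.0969.

0.0969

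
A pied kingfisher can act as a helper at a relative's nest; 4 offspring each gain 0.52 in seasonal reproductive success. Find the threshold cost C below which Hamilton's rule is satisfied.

1.04

r to an offspring = 0.5 (one parent–offspring link: r = (1/2)^1 = 1/2).
Hamilton's rule: n·r·B > C, so the trait is favored while C < n·r·B = 4·0.5·0.52 = 1.04.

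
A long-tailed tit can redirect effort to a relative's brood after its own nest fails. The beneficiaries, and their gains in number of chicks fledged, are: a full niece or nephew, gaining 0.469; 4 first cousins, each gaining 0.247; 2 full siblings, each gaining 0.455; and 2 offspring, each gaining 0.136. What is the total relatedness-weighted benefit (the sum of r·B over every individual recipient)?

r to a full niece or nephew = 0.25 (full aunt/uncle↔niece/nephew: two paths of length 3 through the shared grandparent pair: r = 2·(1/2)^3 = 1/4).
r to a first cousin = 0.125 (first cousins share one grandparent pair — two paths of length 4: r = 2·(1/2)^4 = 1/8).
r to a full sibling = 0.5 (full sibs share both parents — two paths of length 2: r = 2·(1/2)^2 = 1/2).
r to an offspring = 1/2 (one parent–offspring link: r = (1/2)^1 = 1/2).
Summing one r·B term per recipient: 1·0.25·0.469 + 4·0.125·0.247 + 2·0.5·0.455 + 2·0.5·0.136 = 0.83175.

0.83175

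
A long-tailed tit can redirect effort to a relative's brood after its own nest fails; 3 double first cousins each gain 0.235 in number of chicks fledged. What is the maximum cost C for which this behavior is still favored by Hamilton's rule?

0.17625

r to a double first cousin = 1/4 (double first cousins share both grandparent pairs — four paths of length 4: r = 4·(1/2)^4 = 1/4).
Hamilton's rule: n·r·B > C, so the trait is favored while C < n·r·B = 3·0.25·0.235 = 0.17625.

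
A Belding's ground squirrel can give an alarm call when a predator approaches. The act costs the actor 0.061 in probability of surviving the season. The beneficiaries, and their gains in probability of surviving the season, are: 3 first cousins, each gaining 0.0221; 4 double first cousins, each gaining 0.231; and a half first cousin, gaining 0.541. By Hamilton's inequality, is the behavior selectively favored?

Yes

Hamilton's rule: the trait is favored when the sum of r·B over every recipient exceeds the actor's cost C.
r to a first cousin = 0.125 (first cousins share one grandparent pair — two paths of length 4: r = 2·(1/2)^4 = 1/8).
r to a double first cousin = 0.25 (double first cousins share both grandparent pairs — four paths of length 4: r = 4·(1/2)^4 = 1/4).
r to a half first cousin = 1/16 (half first cousins share one grandparent — one path of length 4: r = (1/2)^4 = 1/16).
Summing one r·B term per recipient: 3·0.125·0.0221 + 4·0.25·0.231 + 1·0.0625·0.541 = 0.2731.
0.2731 > 0.061: the indirect benefit exceeds the cost.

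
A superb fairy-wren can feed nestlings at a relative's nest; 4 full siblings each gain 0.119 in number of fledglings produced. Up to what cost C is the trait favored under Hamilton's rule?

r to a full sibling = 0.5 (full sibs share both parents — two paths of length 2: r = 2·(1/2)^2 = 1/2).
Hamilton's rule: n·r·B > C, so the trait is favored while C < n·r·B = 4·0.5·0.119 = 0.238.

0.238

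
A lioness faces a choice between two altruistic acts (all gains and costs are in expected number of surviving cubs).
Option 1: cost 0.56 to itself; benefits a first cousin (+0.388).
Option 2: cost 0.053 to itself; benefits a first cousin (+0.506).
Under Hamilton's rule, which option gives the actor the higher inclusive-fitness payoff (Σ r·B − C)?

Option 1: r to a first cousin = 0.125.
Option 1: Σ r·B − C = (1·0.125·0.388) − 0.56 = -0.5115.
Option 2: r to a first cousin = 0.125.
Option 2: Σ r·B − C = (1·0.125·0.506) − 0.053 = 0.01025.
Option 2 has the higher net inclusive-fitness payoff.

Option 2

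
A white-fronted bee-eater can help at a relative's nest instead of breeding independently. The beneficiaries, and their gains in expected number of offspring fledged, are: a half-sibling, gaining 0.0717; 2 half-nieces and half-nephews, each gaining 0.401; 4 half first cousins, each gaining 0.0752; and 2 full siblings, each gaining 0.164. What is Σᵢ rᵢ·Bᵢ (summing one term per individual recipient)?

r to a half-sibling = 1/4 (half-sibs share one parent — one path of length 2: r = (1/2)^2 = 1/4).
r to a half-niece or half-nephew = 0.125 (half-aunt/uncle↔niece/nephew: one path of length 3: r = (1/2)^3 = 1/8).
r to a half first cousin = 1/16 (half first cousins share one grandparent — one path of length 4: r = (1/2)^4 = 1/16).
r to a full sibling = 1/2 (full sibs share both parents — two paths of length 2: r = 2·(1/2)^2 = 1/2).
Summing one r·B term per recipient: 1·0.25·0.0717 + 2·0.125·0.401 + 4·0.0625·0.0752 + 2·0.5·0.164 = 0.300975.

0.300975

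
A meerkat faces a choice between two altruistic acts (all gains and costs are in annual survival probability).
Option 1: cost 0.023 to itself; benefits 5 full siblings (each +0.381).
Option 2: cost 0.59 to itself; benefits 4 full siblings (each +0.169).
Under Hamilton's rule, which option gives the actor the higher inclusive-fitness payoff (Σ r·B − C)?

Option 1: r to a full sibling = 0.5.
Option 1: Σ r·B − C = (5·0.5·0.381) − 0.023 = 0.9295.
Option 2: r to a full sibling = 0.5.
Option 2: Σ r·B − C = (4·0.5·0.169) − 0.59 = -0.252.
Option 1 has the higher net inclusive-fitness payoff.

Option 1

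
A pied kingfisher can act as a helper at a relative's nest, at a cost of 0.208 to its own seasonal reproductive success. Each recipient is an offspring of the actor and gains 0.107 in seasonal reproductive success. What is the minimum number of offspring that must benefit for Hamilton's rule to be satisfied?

4

r to an offspring = 0.5 (one parent–offspring link: r = (1/2)^1 = 1/2).
Hamilton's rule: n·r·B > C  ⇒  n > C/(r·B) = 0.208/(0.5·0.107) = 3.888.
The smallest integer exceeding 3.888 is 4.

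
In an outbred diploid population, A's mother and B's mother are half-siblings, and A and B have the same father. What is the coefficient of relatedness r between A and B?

0.3125

Wright's path rule: contributions from independent ancestry routes add.
A and B are related in two ways: half first cousins through their mothers (r = 1/16) and half-sibs through their shared father (r = 1/4).
r = 1/16 + 1/4 = 5/16 = 0.3125.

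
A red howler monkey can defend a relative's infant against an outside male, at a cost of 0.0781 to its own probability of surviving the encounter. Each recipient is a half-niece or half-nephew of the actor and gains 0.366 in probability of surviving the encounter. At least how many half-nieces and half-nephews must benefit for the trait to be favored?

r to a half-niece or half-nephew = 1/8 (half-aunt/uncle↔niece/nephew: one path of length 3: r = (1/2)^3 = 1/8).
Hamilton's rule: n·r·B > C  ⇒  n > C/(r·B) = 0.0781/(0.125·0.366) = 1.707.
The smallest integer exceeding 1.707 is 2.

2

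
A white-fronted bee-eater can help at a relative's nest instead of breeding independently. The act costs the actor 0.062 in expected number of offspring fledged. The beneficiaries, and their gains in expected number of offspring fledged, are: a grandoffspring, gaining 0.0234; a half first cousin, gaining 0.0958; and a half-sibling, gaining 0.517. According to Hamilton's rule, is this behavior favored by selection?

Hamilton's rule: the trait is favored when the sum of r·B over every recipient exceeds the actor's cost C.
r to a grandoffspring = 1/4 (two parent–offspring links: r = (1/2)^2 = 1/4).
r to a half first cousin = 1/16 (half first cousins share one grandparent — one path of length 4: r = (1/2)^4 = 1/16).
r to a half-sibling = 1/4 (half-sibs share one parent — one path of length 2: r = (1/2)^2 = 1/4).
Summing one r·B term per recipient: 1·0.25·0.0234 + 1·0.0625·0.0958 + 1·0.25·0.517 = 0.1410875.
0.1410875 > 0.062: the indirect benefit exceeds the cost.

Yes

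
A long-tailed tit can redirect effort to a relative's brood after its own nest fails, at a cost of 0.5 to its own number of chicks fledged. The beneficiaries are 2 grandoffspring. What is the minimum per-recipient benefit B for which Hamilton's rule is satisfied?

r to a grandoffspring = 0.25 (two parent–offspring links: r = (1/2)^2 = 1/4).
Hamilton's rule with n recipients of equal r: n·r·B > C, so B > C/(n·r) = 0.5/(2·0.25) = 1.

1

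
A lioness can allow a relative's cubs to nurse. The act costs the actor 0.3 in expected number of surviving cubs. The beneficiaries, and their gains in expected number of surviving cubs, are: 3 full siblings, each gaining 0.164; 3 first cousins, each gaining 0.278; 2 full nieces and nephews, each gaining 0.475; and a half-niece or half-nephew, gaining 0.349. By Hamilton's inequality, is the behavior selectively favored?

Yes

Hamilton's rule: the trait is favored when the sum of r·B over every recipient exceeds the actor's cost C.
r to a full sibling = 0.5 (full sibs share both parents — two paths of length 2: r = 2·(1/2)^2 = 1/2).
r to a first cousin = 1/8 (first cousins share one grandparent pair — two paths of length 4: r = 2·(1/2)^4 = 1/8).
r to a full niece or nephew = 0.25 (full aunt/uncle↔niece/nephew: two paths of length 3 through the shared grandparent pair: r = 2·(1/2)^3 = 1/4).
r to a half-niece or half-nephew = 0.125 (half-aunt/uncle↔niece/nephew: one path of length 3: r = (1/2)^3 = 1/8).
Summing one r·B term per recipient: 3·0.5·0.164 + 3·0.125·0.278 + 2·0.25·0.475 + 1·0.125·0.349 = 0.631375.
0.631375 > 0.3: the indirect benefit exceeds the cost.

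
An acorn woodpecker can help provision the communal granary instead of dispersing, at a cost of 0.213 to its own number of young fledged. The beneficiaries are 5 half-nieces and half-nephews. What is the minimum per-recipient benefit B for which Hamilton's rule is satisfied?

r to a half-niece or half-nephew = 0.125 (half-aunt/uncle↔niece/nephew: one path of length 3: r = (1/2)^3 = 1/8).
Hamilton's rule with n recipients of equal r: n·r·B > C, so B > C/(n·r) = 0.213/(5·0.125) = 0.3408.

0.3408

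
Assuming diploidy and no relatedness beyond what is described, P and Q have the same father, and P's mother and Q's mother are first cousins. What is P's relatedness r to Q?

With two independent routes of shared ancestry, r is the sum of the two contributions.
P and Q are related in two ways: half-sibs through their shared father (r = 1/4) and second cousins through their mothers (r = 1/32).
r = 1/4 + 1/32 = 0.28125.

0.28125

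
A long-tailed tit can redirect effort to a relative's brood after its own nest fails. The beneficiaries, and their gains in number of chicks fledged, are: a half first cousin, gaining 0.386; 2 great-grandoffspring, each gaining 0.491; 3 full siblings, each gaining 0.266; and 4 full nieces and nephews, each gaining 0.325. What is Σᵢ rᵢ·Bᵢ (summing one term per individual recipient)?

r to a half first cousin = 1/16 (half first cousins share one grandparent — one path of length 4: r = (1/2)^4 = 1/16).
r to a great-grandoffspring = 0.125 (three parent–offspring links: r = (1/2)^3 = 1/8).
r to a full sibling = 0.5 (full sibs share both parents — two paths of length 2: r = 2·(1/2)^2 = 1/2).
r to a full niece or nephew = 0.25 (full aunt/uncle↔niece/nephew: two paths of length 3 through the shared grandparent pair: r = 2·(1/2)^3 = 1/4).
Summing one r·B term per recipient: 1·0.0625·0.386 + 2·0.125·0.491 + 3·0.5·0.266 + 4·0.25·0.325 = 0.870875.

0.870875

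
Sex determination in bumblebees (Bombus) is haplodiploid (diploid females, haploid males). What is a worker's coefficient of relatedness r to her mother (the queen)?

0.5

One meiotic link between diploid queen and diploid daughter: r = 1/2.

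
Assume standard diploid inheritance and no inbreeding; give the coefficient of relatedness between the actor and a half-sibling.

0.25

Half-sibs share one parent — one path of length 2: r = (1/2)^2 = 1/4.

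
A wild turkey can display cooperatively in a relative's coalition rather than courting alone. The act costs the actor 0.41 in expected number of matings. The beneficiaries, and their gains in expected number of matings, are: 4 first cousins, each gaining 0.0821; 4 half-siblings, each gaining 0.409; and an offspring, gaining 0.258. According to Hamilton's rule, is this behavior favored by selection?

Yes

Hamilton's rule: the trait is favored when the sum of r·B over every recipient exceeds the actor's cost C.
r to a first cousin = 1/8 (first cousins share one grandparent pair — two paths of length 4: r = 2·(1/2)^4 = 1/8).
r to a half-sibling = 1/4 (half-sibs share one parent — one path of length 2: r = (1/2)^2 = 1/4).
r to an offspring = 0.5 (one parent–offspring link: r = (1/2)^1 = 1/2).
Summing one r·B term per recipient: 4·0.125·0.0821 + 4·0.25·0.409 + 1·0.5·0.258 = 0.57905.
0.57905 > 0.41: the indirect benefit exceeds the cost.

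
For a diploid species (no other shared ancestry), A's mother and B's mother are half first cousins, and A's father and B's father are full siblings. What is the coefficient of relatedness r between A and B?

Independent pedigree routes through distinct common ancestors add.
A and B are related in two ways: half second cousins through their mothers (r = 1/64) and first cousins through their fathers (r = 1/8).
r = 1/64 + 1/8 = 0.140625.

0.140625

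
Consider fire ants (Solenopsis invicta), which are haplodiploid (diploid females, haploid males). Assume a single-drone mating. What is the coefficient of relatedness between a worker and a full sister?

Haplodiploid full sisters inherit their father's entire haploid genome identically (contributing 1/2) and on average half of their mother's contribution (1/2 · 1/2 = 1/4); r = 1/2 + 1/4 = 3/4.

0.75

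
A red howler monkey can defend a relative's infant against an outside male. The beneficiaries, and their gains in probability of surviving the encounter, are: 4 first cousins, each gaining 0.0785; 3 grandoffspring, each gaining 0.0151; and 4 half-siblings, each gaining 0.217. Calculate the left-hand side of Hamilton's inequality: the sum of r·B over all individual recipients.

0.267575

r to a first cousin = 0.125 (first cousins share one grandparent pair — two paths of length 4: r = 2·(1/2)^4 = 1/8).
r to a grandoffspring = 1/4 (two parent–offspring links: r = (1/2)^2 = 1/4).
r to a half-sibling = 0.25 (half-sibs share one parent — one path of length 2: r = (1/2)^2 = 1/4).
Summing one r·B term per recipient: 4·0.125·0.0785 + 3·0.25·0.0151 + 4·0.25·0.217 = 0.267575.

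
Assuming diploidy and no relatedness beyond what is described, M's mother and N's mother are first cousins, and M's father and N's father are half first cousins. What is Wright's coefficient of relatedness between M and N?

Relatedness sums over independent paths through distinct common ancestors.
M and N are related in two ways: second cousins through their mothers (r = 1/32) and half second cousins through their fathers (r = 1/64).
r = 1/32 + 1/64 = 0.046875.

0.046875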